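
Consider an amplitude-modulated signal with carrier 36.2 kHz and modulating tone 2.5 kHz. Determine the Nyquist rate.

77.4 kHz

AM sidebands sit at fc ± fm = 33.7 kHz and 38.7 kHz.
Highest-frequency component: 38.7 kHz.
Nyquist rate = 2 × 38.7 kHz = 77.4 kHz.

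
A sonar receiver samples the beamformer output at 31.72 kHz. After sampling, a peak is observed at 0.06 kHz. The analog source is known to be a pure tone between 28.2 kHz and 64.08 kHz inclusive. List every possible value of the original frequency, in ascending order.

31.66 kHz, 31.78 kHz, 63.38 kHz, 63.5 kHz

Frequencies that alias to 0.06 kHz are k·fs ± 0.06 kHz for integer k ≥ 0.
k=0: 0.06 kHz.
k=1: 31.66 kHz, 31.78 kHz.
k=2: 63.38 kHz, 63.5 kHz.
k=3: 95.1 kHz, 95.22 kHz.
Within [28.2 kHz, 64.08 kHz]: 31.66 kHz, 31.78 kHz, 63.38 kHz, 63.5 kHz.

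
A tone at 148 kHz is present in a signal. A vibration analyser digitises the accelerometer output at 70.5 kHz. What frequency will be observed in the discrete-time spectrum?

7 kHz

148 kHz mod fs = 7 kHz.
7 kHz ≤ fs/2 = 35.25 kHz, appears at 7 kHz.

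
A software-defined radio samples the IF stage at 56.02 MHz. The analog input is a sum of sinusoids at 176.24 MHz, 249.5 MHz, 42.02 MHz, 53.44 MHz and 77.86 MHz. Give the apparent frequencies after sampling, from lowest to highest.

fs/2 = 28.01 MHz.
176.24 MHz mod fs = 8.18 MHz.
8.18 MHz ≤ fs/2 = 28.01 MHz, appears at 8.18 MHz.
249.5 MHz mod fs = 25.42 MHz.
25.42 MHz ≤ fs/2 = 28.01 MHz, appears at 25.42 MHz.
42.02 MHz > fs/2 = 28.01 MHz, folds to fs − 42.02 MHz = 14 MHz.
53.44 MHz > fs/2 = 28.01 MHz, folds to fs − 53.44 MHz = 2.58 MHz.
77.86 MHz mod fs = 21.84 MHz.
21.84 MHz ≤ fs/2 = 28.01 MHz, appears at 21.84 MHz.
Distinct values: {2.58 MHz, 8.18 MHz, 14 MHz, 21.84 MHz, 25.42 MHz}.

2.58 MHz, 8.18 MHz, 14 MHz, 21.84 MHz, 25.42 MHz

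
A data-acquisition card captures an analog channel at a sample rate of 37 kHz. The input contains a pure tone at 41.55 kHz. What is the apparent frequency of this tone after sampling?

41.55 kHz mod fs = 4.55 kHz.
4.55 kHz ≤ fs/2 = 18.5 kHz, appears at 4.55 kHz.

4.55 kHz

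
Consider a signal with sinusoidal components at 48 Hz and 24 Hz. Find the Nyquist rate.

96 Hz

Highest-frequency component: 48 Hz.
Nyquist rate = 2 × 48 Hz = 96 Hz.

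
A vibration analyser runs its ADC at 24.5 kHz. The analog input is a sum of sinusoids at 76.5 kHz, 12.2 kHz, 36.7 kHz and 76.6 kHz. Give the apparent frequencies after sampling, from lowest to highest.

3 kHz, 3.1 kHz, 12.2 kHz

fs/2 = 12.25 kHz.
76.5 kHz mod fs = 3 kHz.
3 kHz ≤ fs/2 = 12.25 kHz, appears at 3 kHz.
12.2 kHz ≤ fs/2 = 12.25 kHz, passes unchanged.
36.7 kHz mod fs = 12.2 kHz.
12.2 kHz ≤ fs/2 = 12.25 kHz, appears at 12.2 kHz.
76.6 kHz mod fs = 3.1 kHz.
3.1 kHz ≤ fs/2 = 12.25 kHz, appears at 3.1 kHz.
Distinct values: {3 kHz, 3.1 kHz, 12.2 kHz}.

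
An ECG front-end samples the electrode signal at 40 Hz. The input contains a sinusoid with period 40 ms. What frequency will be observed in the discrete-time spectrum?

15 Hz

T = 40 ms → f = 1/T = 25 Hz.
25 Hz > fs/2 = 20 Hz, folds to fs − 25 Hz = 15 Hz.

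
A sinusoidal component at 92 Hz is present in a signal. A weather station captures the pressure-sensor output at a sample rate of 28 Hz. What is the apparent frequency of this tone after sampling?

8 Hz

92 Hz mod fs = 8 Hz.
8 Hz ≤ fs/2 = 14 Hz, appears at 8 Hz.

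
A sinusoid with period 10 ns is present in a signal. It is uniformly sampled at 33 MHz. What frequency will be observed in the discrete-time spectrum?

1 MHz

T = 10 ns → f = 1/T = 100 MHz.
100 MHz mod fs = 1 MHz.
1 MHz ≤ fs/2 = 16.5 MHz, appears at 1 MHz.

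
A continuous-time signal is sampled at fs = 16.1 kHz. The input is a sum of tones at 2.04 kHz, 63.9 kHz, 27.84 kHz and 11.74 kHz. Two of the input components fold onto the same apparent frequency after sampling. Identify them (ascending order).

11.74 kHz, 27.84 kHz

fs/2 = 8.05 kHz.
2.04 kHz ≤ fs/2 = 8.05 kHz, passes unchanged.
63.9 kHz mod fs = 15.6 kHz.
15.6 kHz > fs/2 = 8.05 kHz, folds to fs − 15.6 kHz = 0.5 kHz.
27.84 kHz mod fs = 11.74 kHz.
11.74 kHz > fs/2 = 8.05 kHz, folds to fs − 11.74 kHz = 4.36 kHz.
11.74 kHz > fs/2 = 8.05 kHz, folds to fs − 11.74 kHz = 4.36 kHz.
11.74 kHz and 27.84 kHz both map to 4.36 kHz.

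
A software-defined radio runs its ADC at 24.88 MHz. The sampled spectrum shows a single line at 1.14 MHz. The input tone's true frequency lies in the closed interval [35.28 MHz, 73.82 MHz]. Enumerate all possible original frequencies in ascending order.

Frequencies that alias to 1.14 MHz are k·fs ± 1.14 MHz for integer k ≥ 0.
k=0: 1.14 MHz.
k=1: 23.74 MHz, 26.02 MHz.
k=2: 48.62 MHz, 50.9 MHz.
k=3: 73.5 MHz, 75.78 MHz.
k=4: 98.38 MHz, 100.66 MHz.
Within [35.28 MHz, 73.82 MHz]: 48.62 MHz, 50.9 MHz, 73.5 MHz.

48.62 MHz, 50.9 MHz, 73.5 MHz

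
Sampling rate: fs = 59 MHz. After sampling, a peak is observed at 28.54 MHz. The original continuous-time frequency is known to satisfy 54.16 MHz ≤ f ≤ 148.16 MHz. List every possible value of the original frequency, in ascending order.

87.54 MHz, 89.46 MHz, 146.54 MHz

Frequencies that alias to 28.54 MHz are k·fs ± 28.54 MHz for integer k ≥ 0.
k=0: 28.54 MHz.
k=1: 30.46 MHz, 87.54 MHz.
k=2: 89.46 MHz, 146.54 MHz.
k=3: 148.46 MHz, 205.54 MHz.
Within [54.16 MHz, 148.16 MHz]: 87.54 MHz, 89.46 MHz, 146.54 MHz.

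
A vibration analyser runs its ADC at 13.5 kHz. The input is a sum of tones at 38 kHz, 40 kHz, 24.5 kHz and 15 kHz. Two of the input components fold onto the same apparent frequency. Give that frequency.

2.5 kHz

fs/2 = 6.75 kHz.
38 kHz mod fs = 11 kHz.
11 kHz > fs/2 = 6.75 kHz, folds to fs − 11 kHz = 2.5 kHz.
40 kHz mod fs = 13 kHz.
13 kHz > fs/2 = 6.75 kHz, folds to fs − 13 kHz = 0.5 kHz.
24.5 kHz mod fs = 11 kHz.
11 kHz > fs/2 = 6.75 kHz, folds to fs − 11 kHz = 2.5 kHz.
15 kHz mod fs = 1.5 kHz.
1.5 kHz ≤ fs/2 = 6.75 kHz, appears at 1.5 kHz.
24.5 kHz and 38 kHz both map to 2.5 kHz.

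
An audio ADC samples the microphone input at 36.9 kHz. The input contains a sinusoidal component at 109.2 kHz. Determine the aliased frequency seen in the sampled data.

109.2 kHz mod fs = 35.4 kHz.
35.4 kHz > fs/2 = 18.45 kHz, folds to fs − 35.4 kHz = 1.5 kHz.

1.5 kHz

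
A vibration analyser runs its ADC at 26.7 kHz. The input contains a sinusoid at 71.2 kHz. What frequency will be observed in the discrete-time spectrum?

71.2 kHz mod fs = 17.8 kHz.
17.8 kHz > fs/2 = 13.35 kHz, folds to fs − 17.8 kHz = 8.9 kHz.

8.9 kHz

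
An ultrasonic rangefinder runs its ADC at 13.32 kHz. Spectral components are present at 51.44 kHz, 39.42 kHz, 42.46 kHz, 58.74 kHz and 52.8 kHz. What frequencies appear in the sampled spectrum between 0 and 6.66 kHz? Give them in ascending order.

0.48 kHz, 0.54 kHz, 1.84 kHz, 2.5 kHz, 5.46 kHz

fs/2 = 6.66 kHz.
51.44 kHz mod fs = 11.48 kHz.
11.48 kHz > fs/2 = 6.66 kHz, folds to fs − 11.48 kHz = 1.84 kHz.
39.42 kHz mod fs = 12.78 kHz.
12.78 kHz > fs/2 = 6.66 kHz, folds to fs − 12.78 kHz = 0.54 kHz.
42.46 kHz mod fs = 2.5 kHz.
2.5 kHz ≤ fs/2 = 6.66 kHz, appears at 2.5 kHz.
58.74 kHz mod fs = 5.46 kHz.
5.46 kHz ≤ fs/2 = 6.66 kHz, appears at 5.46 kHz.
52.8 kHz mod fs = 12.84 kHz.
12.84 kHz > fs/2 = 6.66 kHz, folds to fs − 12.84 kHz = 0.48 kHz.
Distinct values: {0.48 kHz, 0.54 kHz, 1.84 kHz, 2.5 kHz, 5.46 kHz}.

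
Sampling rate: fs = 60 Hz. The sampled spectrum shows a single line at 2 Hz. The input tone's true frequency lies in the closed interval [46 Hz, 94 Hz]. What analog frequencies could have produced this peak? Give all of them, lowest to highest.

Frequencies that alias to 2 Hz are k·fs ± 2 Hz for integer k ≥ 0.
k=0: 2 Hz.
k=1: 58 Hz, 62 Hz.
k=2: 118 Hz, 122 Hz.
Within [46 Hz, 94 Hz]: 58 Hz, 62 Hz.

58 Hz, 62 Hz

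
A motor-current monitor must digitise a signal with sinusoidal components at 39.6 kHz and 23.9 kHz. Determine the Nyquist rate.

Highest-frequency component: 39.6 kHz.
Nyquist rate = 2 × 39.6 kHz = 79.2 kHz.

79.2 kHz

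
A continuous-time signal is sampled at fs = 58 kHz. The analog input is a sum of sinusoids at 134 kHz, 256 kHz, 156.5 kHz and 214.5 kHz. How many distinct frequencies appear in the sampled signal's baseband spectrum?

fs/2 = 29 kHz.
134 kHz mod fs = 18 kHz.
18 kHz ≤ fs/2 = 29 kHz, appears at 18 kHz.
256 kHz mod fs = 24 kHz.
24 kHz ≤ fs/2 = 29 kHz, appears at 24 kHz.
156.5 kHz mod fs = 40.5 kHz.
40.5 kHz > fs/2 = 29 kHz, folds to fs − 40.5 kHz = 17.5 kHz.
214.5 kHz mod fs = 40.5 kHz.
40.5 kHz > fs/2 = 29 kHz, folds to fs − 40.5 kHz = 17.5 kHz.
Distinct values: {17.5 kHz, 18 kHz, 24 kHz} → 3.

3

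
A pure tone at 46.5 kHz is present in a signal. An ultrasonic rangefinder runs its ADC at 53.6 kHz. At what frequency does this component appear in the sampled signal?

46.5 kHz > fs/2 = 26.8 kHz, folds to fs − 46.5 kHz = 7.1 kHz.

7.1 kHz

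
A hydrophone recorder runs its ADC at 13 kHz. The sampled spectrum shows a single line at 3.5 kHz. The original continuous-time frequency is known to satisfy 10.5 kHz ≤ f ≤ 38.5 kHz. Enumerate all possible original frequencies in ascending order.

Frequencies that alias to 3.5 kHz are k·fs ± 3.5 kHz for integer k ≥ 0.
k=0: 3.5 kHz.
k=1: 9.5 kHz, 16.5 kHz.
k=2: 22.5 kHz, 29.5 kHz.
k=3: 35.5 kHz, 42.5 kHz.
k=4: 48.5 kHz, 55.5 kHz.
Within [10.5 kHz, 38.5 kHz]: 16.5 kHz, 22.5 kHz, 29.5 kHz, 35.5 kHz.

16.5 kHz, 22.5 kHz, 29.5 kHz, 35.5 kHz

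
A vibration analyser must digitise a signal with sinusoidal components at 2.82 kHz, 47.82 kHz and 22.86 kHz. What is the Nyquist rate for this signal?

Highest-frequency component: 47.82 kHz.
Nyquist rate = 2 × 47.82 kHz = 95.64 kHz.

95.64 kHz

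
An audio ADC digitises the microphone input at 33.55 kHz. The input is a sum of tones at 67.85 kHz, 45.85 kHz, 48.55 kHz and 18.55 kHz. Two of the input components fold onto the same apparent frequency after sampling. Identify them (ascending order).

18.55 kHz, 48.55 kHz

fs/2 = 16.775 kHz.
67.85 kHz mod fs = 0.75 kHz.
0.75 kHz ≤ fs/2 = 16.775 kHz, appears at 0.75 kHz.
45.85 kHz mod fs = 12.3 kHz.
12.3 kHz ≤ fs/2 = 16.775 kHz, appears at 12.3 kHz.
48.55 kHz mod fs = 15 kHz.
15 kHz ≤ fs/2 = 16.775 kHz, appears at 15 kHz.
18.55 kHz > fs/2 = 16.775 kHz, folds to fs − 18.55 kHz = 15 kHz.
18.55 kHz and 48.55 kHz both map to 15 kHz.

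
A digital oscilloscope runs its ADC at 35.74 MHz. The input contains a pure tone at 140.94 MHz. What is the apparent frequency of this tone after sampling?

2.02 MHz

140.94 MHz mod fs = 33.72 MHz.
33.72 MHz > fs/2 = 17.87 MHz, folds to fs − 33.72 MHz = 2.02 MHz.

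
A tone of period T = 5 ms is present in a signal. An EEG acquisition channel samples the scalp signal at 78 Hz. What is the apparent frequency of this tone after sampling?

34 Hz

T = 5 ms → f = 1/T = 200 Hz.
200 Hz mod fs = 44 Hz.
44 Hz > fs/2 = 39 Hz, folds to fs − 44 Hz = 34 Hz.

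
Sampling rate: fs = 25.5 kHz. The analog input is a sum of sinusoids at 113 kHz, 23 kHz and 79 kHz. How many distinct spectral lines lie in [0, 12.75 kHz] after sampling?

fs/2 = 12.75 kHz.
113 kHz mod fs = 11 kHz.
11 kHz ≤ fs/2 = 12.75 kHz, appears at 11 kHz.
23 kHz > fs/2 = 12.75 kHz, folds to fs − 23 kHz = 2.5 kHz.
79 kHz mod fs = 2.5 kHz.
2.5 kHz ≤ fs/2 = 12.75 kHz, appears at 2.5 kHz.
Distinct values: {2.5 kHz, 11 kHz} → 2.

2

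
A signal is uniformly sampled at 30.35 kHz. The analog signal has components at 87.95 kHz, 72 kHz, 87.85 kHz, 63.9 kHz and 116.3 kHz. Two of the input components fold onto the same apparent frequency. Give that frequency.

3.2 kHz

fs/2 = 15.175 kHz.
87.95 kHz mod fs = 27.25 kHz.
27.25 kHz > fs/2 = 15.175 kHz, folds to fs − 27.25 kHz = 3.1 kHz.
72 kHz mod fs = 11.3 kHz.
11.3 kHz ≤ fs/2 = 15.175 kHz, appears at 11.3 kHz.
87.85 kHz mod fs = 27.15 kHz.
27.15 kHz > fs/2 = 15.175 kHz, folds to fs − 27.15 kHz = 3.2 kHz.
63.9 kHz mod fs = 3.2 kHz.
3.2 kHz ≤ fs/2 = 15.175 kHz, appears at 3.2 kHz.
116.3 kHz mod fs = 25.25 kHz.
25.25 kHz > fs/2 = 15.175 kHz, folds to fs − 25.25 kHz = 5.1 kHz.
63.9 kHz and 87.85 kHz both map to 3.2 kHz.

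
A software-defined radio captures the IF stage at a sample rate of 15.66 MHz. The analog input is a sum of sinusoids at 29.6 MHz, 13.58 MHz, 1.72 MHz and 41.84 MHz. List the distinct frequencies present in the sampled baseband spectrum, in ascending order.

1.72 MHz, 2.08 MHz, 5.14 MHz

fs/2 = 7.83 MHz.
29.6 MHz mod fs = 13.94 MHz.
13.94 MHz > fs/2 = 7.83 MHz, folds to fs − 13.94 MHz = 1.72 MHz.
13.58 MHz > fs/2 = 7.83 MHz, folds to fs − 13.58 MHz = 2.08 MHz.
1.72 MHz ≤ fs/2 = 7.83 MHz, passes unchanged.
41.84 MHz mod fs = 10.52 MHz.
10.52 MHz > fs/2 = 7.83 MHz, folds to fs − 10.52 MHz = 5.14 MHz.
Distinct values: {1.72 MHz, 2.08 MHz, 5.14 MHz}.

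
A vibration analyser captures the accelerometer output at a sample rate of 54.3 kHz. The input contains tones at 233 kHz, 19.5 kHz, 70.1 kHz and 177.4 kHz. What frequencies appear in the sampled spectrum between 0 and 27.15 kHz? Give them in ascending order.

14.5 kHz, 15.8 kHz, 19.5 kHz

fs/2 = 27.15 kHz.
233 kHz mod fs = 15.8 kHz.
15.8 kHz ≤ fs/2 = 27.15 kHz, appears at 15.8 kHz.
19.5 kHz ≤ fs/2 = 27.15 kHz, passes unchanged.
70.1 kHz mod fs = 15.8 kHz.
15.8 kHz ≤ fs/2 = 27.15 kHz, appears at 15.8 kHz.
177.4 kHz mod fs = 14.5 kHz.
14.5 kHz ≤ fs/2 = 27.15 kHz, appears at 14.5 kHz.
Distinct values: {14.5 kHz, 15.8 kHz, 19.5 kHz}.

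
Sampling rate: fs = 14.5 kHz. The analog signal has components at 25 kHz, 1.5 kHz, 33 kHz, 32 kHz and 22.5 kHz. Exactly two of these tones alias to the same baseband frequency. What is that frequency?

4 kHz

fs/2 = 7.25 kHz.
25 kHz mod fs = 10.5 kHz.
10.5 kHz > fs/2 = 7.25 kHz, folds to fs − 10.5 kHz = 4 kHz.
1.5 kHz ≤ fs/2 = 7.25 kHz, passes unchanged.
33 kHz mod fs = 4 kHz.
4 kHz ≤ fs/2 = 7.25 kHz, appears at 4 kHz.
32 kHz mod fs = 3 kHz.
3 kHz ≤ fs/2 = 7.25 kHz, appears at 3 kHz.
22.5 kHz mod fs = 8 kHz.
8 kHz > fs/2 = 7.25 kHz, folds to fs − 8 kHz = 6.5 kHz.
25 kHz and 33 kHz both map to 4 kHz.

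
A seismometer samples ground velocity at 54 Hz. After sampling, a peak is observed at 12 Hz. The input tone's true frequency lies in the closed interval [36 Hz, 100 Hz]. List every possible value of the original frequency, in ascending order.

42 Hz, 66 Hz, 96 Hz

Frequencies that alias to 12 Hz are k·fs ± 12 Hz for integer k ≥ 0.
k=0: 12 Hz.
k=1: 42 Hz, 66 Hz.
k=2: 96 Hz, 120 Hz.
k=3: 150 Hz, 174 Hz.
Within [36 Hz, 100 Hz]: 42 Hz, 66 Hz, 96 Hz.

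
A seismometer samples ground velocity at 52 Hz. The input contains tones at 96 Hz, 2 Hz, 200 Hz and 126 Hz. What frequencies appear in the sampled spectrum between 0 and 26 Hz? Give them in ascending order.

2 Hz, 8 Hz, 22 Hz

fs/2 = 26 Hz.
96 Hz mod fs = 44 Hz.
44 Hz > fs/2 = 26 Hz, folds to fs − 44 Hz = 8 Hz.
2 Hz ≤ fs/2 = 26 Hz, passes unchanged.
200 Hz mod fs = 44 Hz.
44 Hz > fs/2 = 26 Hz, folds to fs − 44 Hz = 8 Hz.
126 Hz mod fs = 22 Hz.
22 Hz ≤ fs/2 = 26 Hz, appears at 22 Hz.
Distinct values: {2 Hz, 8 Hz, 22 Hz}.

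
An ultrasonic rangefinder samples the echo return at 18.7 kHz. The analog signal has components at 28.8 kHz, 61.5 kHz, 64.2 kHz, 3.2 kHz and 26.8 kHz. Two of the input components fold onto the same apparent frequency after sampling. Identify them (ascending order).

26.8 kHz, 64.2 kHz

fs/2 = 9.35 kHz.
28.8 kHz mod fs = 10.1 kHz.
10.1 kHz > fs/2 = 9.35 kHz, folds to fs − 10.1 kHz = 8.6 kHz.
61.5 kHz mod fs = 5.4 kHz.
5.4 kHz ≤ fs/2 = 9.35 kHz, appears at 5.4 kHz.
64.2 kHz mod fs = 8.1 kHz.
8.1 kHz ≤ fs/2 = 9.35 kHz, appears at 8.1 kHz.
3.2 kHz ≤ fs/2 = 9.35 kHz, passes unchanged.
26.8 kHz mod fs = 8.1 kHz.
8.1 kHz ≤ fs/2 = 9.35 kHz, appears at 8.1 kHz.
26.8 kHz and 64.2 kHz both map to 8.1 kHz.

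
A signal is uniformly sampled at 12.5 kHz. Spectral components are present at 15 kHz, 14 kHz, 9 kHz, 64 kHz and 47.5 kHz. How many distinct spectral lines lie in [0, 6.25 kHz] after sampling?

fs/2 = 6.25 kHz.
15 kHz mod fs = 2.5 kHz.
2.5 kHz ≤ fs/2 = 6.25 kHz, appears at 2.5 kHz.
14 kHz mod fs = 1.5 kHz.
1.5 kHz ≤ fs/2 = 6.25 kHz, appears at 1.5 kHz.
9 kHz > fs/2 = 6.25 kHz, folds to fs − 9 kHz = 3.5 kHz.
64 kHz mod fs = 1.5 kHz.
1.5 kHz ≤ fs/2 = 6.25 kHz, appears at 1.5 kHz.
47.5 kHz mod fs = 10 kHz.
10 kHz > fs/2 = 6.25 kHz, folds to fs − 10 kHz = 2.5 kHz.
Distinct values: {1.5 kHz, 2.5 kHz, 3.5 kHz} → 3.

3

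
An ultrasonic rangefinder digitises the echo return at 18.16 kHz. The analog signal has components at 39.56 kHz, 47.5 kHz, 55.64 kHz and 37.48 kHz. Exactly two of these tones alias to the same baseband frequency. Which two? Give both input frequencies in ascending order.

37.48 kHz, 55.64 kHz

fs/2 = 9.08 kHz.
39.56 kHz mod fs = 3.24 kHz.
3.24 kHz ≤ fs/2 = 9.08 kHz, appears at 3.24 kHz.
47.5 kHz mod fs = 11.18 kHz.
11.18 kHz > fs/2 = 9.08 kHz, folds to fs − 11.18 kHz = 6.98 kHz.
55.64 kHz mod fs = 1.16 kHz.
1.16 kHz ≤ fs/2 = 9.08 kHz, appears at 1.16 kHz.
37.48 kHz mod fs = 1.16 kHz.
1.16 kHz ≤ fs/2 = 9.08 kHz, appears at 1.16 kHz.
37.48 kHz and 55.64 kHz both map to 1.16 kHz.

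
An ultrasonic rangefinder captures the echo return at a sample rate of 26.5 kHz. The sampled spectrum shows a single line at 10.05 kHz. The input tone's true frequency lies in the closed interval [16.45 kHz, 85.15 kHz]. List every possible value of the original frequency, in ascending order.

Frequencies that alias to 10.05 kHz are k·fs ± 10.05 kHz for integer k ≥ 0.
k=0: 10.05 kHz.
k=1: 16.45 kHz, 36.55 kHz.
k=2: 42.95 kHz, 63.05 kHz.
k=3: 69.45 kHz, 89.55 kHz.
k=4: 95.95 kHz, 116.05 kHz.
Within [16.45 kHz, 85.15 kHz]: 16.45 kHz, 36.55 kHz, 42.95 kHz, 63.05 kHz, 69.45 kHz.

16.45 kHz, 36.55 kHz, 42.95 kHz, 63.05 kHz, 69.45 kHz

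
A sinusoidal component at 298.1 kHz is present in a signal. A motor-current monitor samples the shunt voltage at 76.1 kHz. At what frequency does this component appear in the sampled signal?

6.3 kHz

298.1 kHz mod fs = 69.8 kHz.
69.8 kHz > fs/2 = 38.05 kHz, folds to fs − 69.8 kHz = 6.3 kHz.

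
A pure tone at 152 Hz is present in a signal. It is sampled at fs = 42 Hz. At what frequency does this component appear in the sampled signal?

152 Hz mod fs = 26 Hz.
26 Hz > fs/2 = 21 Hz, folds to fs − 26 Hz = 16 Hz.

16 Hz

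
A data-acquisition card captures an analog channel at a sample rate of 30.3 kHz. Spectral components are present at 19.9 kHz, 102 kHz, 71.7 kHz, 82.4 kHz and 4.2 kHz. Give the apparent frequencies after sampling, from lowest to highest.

4.2 kHz, 8.5 kHz, 10.4 kHz, 11.1 kHz

fs/2 = 15.15 kHz.
19.9 kHz > fs/2 = 15.15 kHz, folds to fs − 19.9 kHz = 10.4 kHz.
102 kHz mod fs = 11.1 kHz.
11.1 kHz ≤ fs/2 = 15.15 kHz, appears at 11.1 kHz.
71.7 kHz mod fs = 11.1 kHz.
11.1 kHz ≤ fs/2 = 15.15 kHz, appears at 11.1 kHz.
82.4 kHz mod fs = 21.8 kHz.
21.8 kHz > fs/2 = 15.15 kHz, folds to fs − 21.8 kHz = 8.5 kHz.
4.2 kHz ≤ fs/2 = 15.15 kHz, passes unchanged.
Distinct values: {4.2 kHz, 8.5 kHz, 10.4 kHz, 11.1 kHz}.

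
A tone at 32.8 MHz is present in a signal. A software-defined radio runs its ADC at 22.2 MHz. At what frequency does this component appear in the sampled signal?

32.8 MHz mod fs = 10.6 MHz.
10.6 MHz ≤ fs/2 = 11.1 MHz, appears at 10.6 MHz.

10.6 MHz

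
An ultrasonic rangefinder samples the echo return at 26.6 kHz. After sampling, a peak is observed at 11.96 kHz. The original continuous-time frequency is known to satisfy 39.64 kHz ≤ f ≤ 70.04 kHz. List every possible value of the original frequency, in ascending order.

Frequencies that alias to 11.96 kHz are k·fs ± 11.96 kHz for integer k ≥ 0.
k=0: 11.96 kHz.
k=1: 14.64 kHz, 38.56 kHz.
k=2: 41.24 kHz, 65.16 kHz.
k=3: 67.84 kHz, 91.76 kHz.
k=4: 94.44 kHz, 118.36 kHz.
Within [39.64 kHz, 70.04 kHz]: 41.24 kHz, 65.16 kHz, 67.84 kHz.

41.24 kHz, 65.16 kHz, 67.84 kHz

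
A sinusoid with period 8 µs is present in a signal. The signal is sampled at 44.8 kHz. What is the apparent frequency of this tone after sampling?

T = 8 µs → f = 1/T = 125 kHz.
125 kHz mod fs = 35.4 kHz.
35.4 kHz > fs/2 = 22.4 kHz, folds to fs − 35.4 kHz = 9.4 kHz.

9.4 kHz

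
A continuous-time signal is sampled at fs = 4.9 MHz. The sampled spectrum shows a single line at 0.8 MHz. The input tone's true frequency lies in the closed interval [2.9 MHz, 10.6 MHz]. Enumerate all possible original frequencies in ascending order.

Frequencies that alias to 0.8 MHz are k·fs ± 0.8 MHz for integer k ≥ 0.
k=0: 0.8 MHz.
k=1: 4.1 MHz, 5.7 MHz.
k=2: 9 MHz, 10.6 MHz.
k=3: 13.9 MHz, 15.5 MHz.
Within [2.9 MHz, 10.6 MHz]: 4.1 MHz, 5.7 MHz, 9 MHz, 10.6 MHz.

4.1 MHz, 5.7 MHz, 9 MHz, 10.6 MHz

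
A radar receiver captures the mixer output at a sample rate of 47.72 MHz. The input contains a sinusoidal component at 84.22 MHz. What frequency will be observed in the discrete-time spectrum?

11.22 MHz

84.22 MHz mod fs = 36.5 MHz.
36.5 MHz > fs/2 = 23.86 MHz, folds to fs − 36.5 MHz = 11.22 MHz.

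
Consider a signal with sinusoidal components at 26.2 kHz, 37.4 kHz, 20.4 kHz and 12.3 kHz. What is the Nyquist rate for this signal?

74.8 kHz

Highest-frequency component: 37.4 kHz.
Nyquist rate = 2 × 37.4 kHz = 74.8 kHz.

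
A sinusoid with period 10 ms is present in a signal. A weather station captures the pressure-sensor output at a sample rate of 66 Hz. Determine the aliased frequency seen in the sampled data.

T = 10 ms → f = 1/T = 100 Hz.
100 Hz mod fs = 34 Hz.
34 Hz > fs/2 = 33 Hz, folds to fs − 34 Hz = 32 Hz.

32 Hz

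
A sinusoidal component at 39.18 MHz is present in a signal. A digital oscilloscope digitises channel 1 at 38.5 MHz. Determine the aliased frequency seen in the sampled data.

39.18 MHz mod fs = 0.68 MHz.
0.68 MHz ≤ fs/2 = 19.25 MHz, appears at 0.68 MHz.

0.68 MHz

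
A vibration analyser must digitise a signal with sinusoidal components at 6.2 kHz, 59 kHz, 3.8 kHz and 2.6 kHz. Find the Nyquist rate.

118 kHz

Highest-frequency component: 59 kHz.
Nyquist rate = 2 × 59 kHz = 118 kHz.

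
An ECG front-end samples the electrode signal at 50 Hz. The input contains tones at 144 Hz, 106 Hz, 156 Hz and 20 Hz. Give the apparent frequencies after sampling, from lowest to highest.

fs/2 = 25 Hz.
144 Hz mod fs = 44 Hz.
44 Hz > fs/2 = 25 Hz, folds to fs − 44 Hz = 6 Hz.
106 Hz mod fs = 6 Hz.
6 Hz ≤ fs/2 = 25 Hz, appears at 6 Hz.
156 Hz mod fs = 6 Hz.
6 Hz ≤ fs/2 = 25 Hz, appears at 6 Hz.
20 Hz ≤ fs/2 = 25 Hz, passes unchanged.
Distinct values: {6 Hz, 20 Hz}.

6 Hz, 20 Hz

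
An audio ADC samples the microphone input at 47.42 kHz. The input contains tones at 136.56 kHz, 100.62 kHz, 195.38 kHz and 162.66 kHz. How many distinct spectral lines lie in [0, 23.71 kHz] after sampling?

3

fs/2 = 23.71 kHz.
136.56 kHz mod fs = 41.72 kHz.
41.72 kHz > fs/2 = 23.71 kHz, folds to fs − 41.72 kHz = 5.7 kHz.
100.62 kHz mod fs = 5.78 kHz.
5.78 kHz ≤ fs/2 = 23.71 kHz, appears at 5.78 kHz.
195.38 kHz mod fs = 5.7 kHz.
5.7 kHz ≤ fs/2 = 23.71 kHz, appears at 5.7 kHz.
162.66 kHz mod fs = 20.4 kHz.
20.4 kHz ≤ fs/2 = 23.71 kHz, appears at 20.4 kHz.
Distinct values: {5.7 kHz, 5.78 kHz, 20.4 kHz} → 3.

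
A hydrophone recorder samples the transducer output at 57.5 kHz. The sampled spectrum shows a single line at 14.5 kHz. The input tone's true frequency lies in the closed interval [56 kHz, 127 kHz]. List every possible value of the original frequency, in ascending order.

72 kHz, 100.5 kHz

Frequencies that alias to 14.5 kHz are k·fs ± 14.5 kHz for integer k ≥ 0.
k=0: 14.5 kHz.
k=1: 43 kHz, 72 kHz.
k=2: 100.5 kHz, 129.5 kHz.
k=3: 158 kHz, 187 kHz.
Within [56 kHz, 127 kHz]: 72 kHz, 100.5 kHz.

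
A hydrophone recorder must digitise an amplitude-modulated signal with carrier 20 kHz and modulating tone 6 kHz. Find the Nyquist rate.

AM sidebands sit at fc ± fm = 14 kHz and 26 kHz.
Highest-frequency component: 26 kHz.
Nyquist rate = 2 × 26 kHz = 52 kHz.

52 kHz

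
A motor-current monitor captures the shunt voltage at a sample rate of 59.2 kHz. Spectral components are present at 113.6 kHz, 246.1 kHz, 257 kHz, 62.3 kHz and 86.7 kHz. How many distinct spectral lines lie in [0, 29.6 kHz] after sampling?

5

fs/2 = 29.6 kHz.
113.6 kHz mod fs = 54.4 kHz.
54.4 kHz > fs/2 = 29.6 kHz, folds to fs − 54.4 kHz = 4.8 kHz.
246.1 kHz mod fs = 9.3 kHz.
9.3 kHz ≤ fs/2 = 29.6 kHz, appears at 9.3 kHz.
257 kHz mod fs = 20.2 kHz.
20.2 kHz ≤ fs/2 = 29.6 kHz, appears at 20.2 kHz.
62.3 kHz mod fs = 3.1 kHz.
3.1 kHz ≤ fs/2 = 29.6 kHz, appears at 3.1 kHz.
86.7 kHz mod fs = 27.5 kHz.
27.5 kHz ≤ fs/2 = 29.6 kHz, appears at 27.5 kHz.
Distinct values: {3.1 kHz, 4.8 kHz, 9.3 kHz, 20.2 kHz, 27.5 kHz} → 5.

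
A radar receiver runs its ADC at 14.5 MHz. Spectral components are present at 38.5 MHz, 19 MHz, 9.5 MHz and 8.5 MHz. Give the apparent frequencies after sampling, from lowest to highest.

4.5 MHz, 5 MHz, 6 MHz

fs/2 = 7.25 MHz.
38.5 MHz mod fs = 9.5 MHz.
9.5 MHz > fs/2 = 7.25 MHz, folds to fs − 9.5 MHz = 5 MHz.
19 MHz mod fs = 4.5 MHz.
4.5 MHz ≤ fs/2 = 7.25 MHz, appears at 4.5 MHz.
9.5 MHz > fs/2 = 7.25 MHz, folds to fs − 9.5 MHz = 5 MHz.
8.5 MHz > fs/2 = 7.25 MHz, folds to fs − 8.5 MHz = 6 MHz.
Distinct values: {4.5 MHz, 5 MHz, 6 MHz}.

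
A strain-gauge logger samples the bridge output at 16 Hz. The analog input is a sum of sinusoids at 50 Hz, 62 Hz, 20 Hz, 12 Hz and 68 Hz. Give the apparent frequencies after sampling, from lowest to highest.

fs/2 = 8 Hz.
50 Hz mod fs = 2 Hz.
2 Hz ≤ fs/2 = 8 Hz, appears at 2 Hz.
62 Hz mod fs = 14 Hz.
14 Hz > fs/2 = 8 Hz, folds to fs − 14 Hz = 2 Hz.
20 Hz mod fs = 4 Hz.
4 Hz ≤ fs/2 = 8 Hz, appears at 4 Hz.
12 Hz > fs/2 = 8 Hz, folds to fs − 12 Hz = 4 Hz.
68 Hz mod fs = 4 Hz.
4 Hz ≤ fs/2 = 8 Hz, appears at 4 Hz.
Distinct values: {2 Hz, 4 Hz}.

2 Hz, 4 Hz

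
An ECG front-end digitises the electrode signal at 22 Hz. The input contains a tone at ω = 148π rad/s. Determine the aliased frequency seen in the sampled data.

8 Hz

ω = 148π rad/s → f = ω/(2π) = 74 Hz.
74 Hz mod fs = 8 Hz.
8 Hz ≤ fs/2 = 11 Hz, appears at 8 Hz.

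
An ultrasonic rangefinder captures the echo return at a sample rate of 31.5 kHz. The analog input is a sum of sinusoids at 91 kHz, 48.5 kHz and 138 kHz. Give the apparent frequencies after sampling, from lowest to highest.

3.5 kHz, 12 kHz, 14.5 kHz

fs/2 = 15.75 kHz.
91 kHz mod fs = 28 kHz.
28 kHz > fs/2 = 15.75 kHz, folds to fs − 28 kHz = 3.5 kHz.
48.5 kHz mod fs = 17 kHz.
17 kHz > fs/2 = 15.75 kHz, folds to fs − 17 kHz = 14.5 kHz.
138 kHz mod fs = 12 kHz.
12 kHz ≤ fs/2 = 15.75 kHz, appears at 12 kHz.
Distinct values: {3.5 kHz, 12 kHz, 14.5 kHz}.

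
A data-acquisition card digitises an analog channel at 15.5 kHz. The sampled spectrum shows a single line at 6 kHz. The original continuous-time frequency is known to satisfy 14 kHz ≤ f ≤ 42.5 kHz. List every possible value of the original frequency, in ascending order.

Frequencies that alias to 6 kHz are k·fs ± 6 kHz for integer k ≥ 0.
k=0: 6 kHz.
k=1: 9.5 kHz, 21.5 kHz.
k=2: 25 kHz, 37 kHz.
k=3: 40.5 kHz, 52.5 kHz.
k=4: 56 kHz, 68 kHz.
Within [14 kHz, 42.5 kHz]: 21.5 kHz, 25 kHz, 37 kHz, 40.5 kHz.

21.5 kHz, 25 kHz, 37 kHz, 40.5 kHz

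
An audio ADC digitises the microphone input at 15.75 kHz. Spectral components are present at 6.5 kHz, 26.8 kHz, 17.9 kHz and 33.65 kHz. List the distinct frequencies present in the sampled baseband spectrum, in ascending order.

2.15 kHz, 4.7 kHz, 6.5 kHz

fs/2 = 7.875 kHz.
6.5 kHz ≤ fs/2 = 7.875 kHz, passes unchanged.
26.8 kHz mod fs = 11.05 kHz.
11.05 kHz > fs/2 = 7.875 kHz, folds to fs − 11.05 kHz = 4.7 kHz.
17.9 kHz mod fs = 2.15 kHz.
2.15 kHz ≤ fs/2 = 7.875 kHz, appears at 2.15 kHz.
33.65 kHz mod fs = 2.15 kHz.
2.15 kHz ≤ fs/2 = 7.875 kHz, appears at 2.15 kHz.
Distinct values: {2.15 kHz, 4.7 kHz, 6.5 kHz}.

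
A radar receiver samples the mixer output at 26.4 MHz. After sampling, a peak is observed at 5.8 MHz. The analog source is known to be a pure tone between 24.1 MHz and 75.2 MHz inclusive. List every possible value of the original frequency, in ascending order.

32.2 MHz, 47 MHz, 58.6 MHz, 73.4 MHz

Frequencies that alias to 5.8 MHz are k·fs ± 5.8 MHz for integer k ≥ 0.
k=0: 5.8 MHz.
k=1: 20.6 MHz, 32.2 MHz.
k=2: 47 MHz, 58.6 MHz.
k=3: 73.4 MHz, 85 MHz.
k=4: 99.8 MHz, 111.4 MHz.
Within [24.1 MHz, 75.2 MHz]: 32.2 MHz, 47 MHz, 58.6 MHz, 73.4 MHz.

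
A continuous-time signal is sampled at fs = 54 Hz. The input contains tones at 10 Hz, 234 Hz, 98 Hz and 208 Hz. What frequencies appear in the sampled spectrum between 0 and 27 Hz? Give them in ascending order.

fs/2 = 27 Hz.
10 Hz ≤ fs/2 = 27 Hz, passes unchanged.
234 Hz mod fs = 18 Hz.
18 Hz ≤ fs/2 = 27 Hz, appears at 18 Hz.
98 Hz mod fs = 44 Hz.
44 Hz > fs/2 = 27 Hz, folds to fs − 44 Hz = 10 Hz.
208 Hz mod fs = 46 Hz.
46 Hz > fs/2 = 27 Hz, folds to fs − 46 Hz = 8 Hz.
Distinct values: {8 Hz, 10 Hz, 18 Hz}.

8 Hz, 10 Hz, 18 Hz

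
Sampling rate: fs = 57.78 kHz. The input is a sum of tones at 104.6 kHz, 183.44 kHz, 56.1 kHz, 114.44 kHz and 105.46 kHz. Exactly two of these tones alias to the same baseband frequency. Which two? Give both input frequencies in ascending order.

fs/2 = 28.89 kHz.
104.6 kHz mod fs = 46.82 kHz.
46.82 kHz > fs/2 = 28.89 kHz, folds to fs − 46.82 kHz = 10.96 kHz.
183.44 kHz mod fs = 10.1 kHz.
10.1 kHz ≤ fs/2 = 28.89 kHz, appears at 10.1 kHz.
56.1 kHz > fs/2 = 28.89 kHz, folds to fs − 56.1 kHz = 1.68 kHz.
114.44 kHz mod fs = 56.66 kHz.
56.66 kHz > fs/2 = 28.89 kHz, folds to fs − 56.66 kHz = 1.12 kHz.
105.46 kHz mod fs = 47.68 kHz.
47.68 kHz > fs/2 = 28.89 kHz, folds to fs − 47.68 kHz = 10.1 kHz.
105.46 kHz and 183.44 kHz both map to 10.1 kHz.

105.46 kHz, 183.44 kHz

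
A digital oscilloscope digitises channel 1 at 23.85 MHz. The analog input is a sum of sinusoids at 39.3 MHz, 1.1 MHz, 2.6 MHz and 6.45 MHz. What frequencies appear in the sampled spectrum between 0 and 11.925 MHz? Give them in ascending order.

fs/2 = 11.925 MHz.
39.3 MHz mod fs = 15.45 MHz.
15.45 MHz > fs/2 = 11.925 MHz, folds to fs − 15.45 MHz = 8.4 MHz.
1.1 MHz ≤ fs/2 = 11.925 MHz, passes unchanged.
2.6 MHz ≤ fs/2 = 11.925 MHz, passes unchanged.
6.45 MHz ≤ fs/2 = 11.925 MHz, passes unchanged.
Distinct values: {1.1 MHz, 2.6 MHz, 6.45 MHz, 8.4 MHz}.

1.1 MHz, 2.6 MHz, 6.45 MHz, 8.4 MHz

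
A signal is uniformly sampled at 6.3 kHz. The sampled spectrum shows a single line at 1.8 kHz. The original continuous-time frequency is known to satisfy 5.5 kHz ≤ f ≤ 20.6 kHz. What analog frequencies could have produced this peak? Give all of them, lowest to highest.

8.1 kHz, 10.8 kHz, 14.4 kHz, 17.1 kHz

Frequencies that alias to 1.8 kHz are k·fs ± 1.8 kHz for integer k ≥ 0.
k=0: 1.8 kHz.
k=1: 4.5 kHz, 8.1 kHz.
k=2: 10.8 kHz, 14.4 kHz.
k=3: 17.1 kHz, 20.7 kHz.
k=4: 23.4 kHz, 27 kHz.
Within [5.5 kHz, 20.6 kHz]: 8.1 kHz, 10.8 kHz, 14.4 kHz, 17.1 kHz.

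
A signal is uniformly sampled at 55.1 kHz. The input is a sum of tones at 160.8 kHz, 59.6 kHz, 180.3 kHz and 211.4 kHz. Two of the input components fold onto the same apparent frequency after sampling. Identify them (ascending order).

fs/2 = 27.55 kHz.
160.8 kHz mod fs = 50.6 kHz.
50.6 kHz > fs/2 = 27.55 kHz, folds to fs − 50.6 kHz = 4.5 kHz.
59.6 kHz mod fs = 4.5 kHz.
4.5 kHz ≤ fs/2 = 27.55 kHz, appears at 4.5 kHz.
180.3 kHz mod fs = 15 kHz.
15 kHz ≤ fs/2 = 27.55 kHz, appears at 15 kHz.
211.4 kHz mod fs = 46.1 kHz.
46.1 kHz > fs/2 = 27.55 kHz, folds to fs − 46.1 kHz = 9 kHz.
59.6 kHz and 160.8 kHz both map to 4.5 kHz.

59.6 kHz, 160.8 kHz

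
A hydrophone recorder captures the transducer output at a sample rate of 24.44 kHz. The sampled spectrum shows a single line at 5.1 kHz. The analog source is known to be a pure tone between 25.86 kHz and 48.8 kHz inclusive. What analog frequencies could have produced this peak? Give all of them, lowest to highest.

29.54 kHz, 43.78 kHz

Frequencies that alias to 5.1 kHz are k·fs ± 5.1 kHz for integer k ≥ 0.
k=0: 5.1 kHz.
k=1: 19.34 kHz, 29.54 kHz.
k=2: 43.78 kHz, 53.98 kHz.
k=3: 68.22 kHz, 78.42 kHz.
Within [25.86 kHz, 48.8 kHz]: 29.54 kHz, 43.78 kHz.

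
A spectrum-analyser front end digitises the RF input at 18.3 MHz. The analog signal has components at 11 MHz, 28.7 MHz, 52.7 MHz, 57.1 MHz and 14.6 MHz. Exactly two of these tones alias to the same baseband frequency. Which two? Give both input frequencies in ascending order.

fs/2 = 9.15 MHz.
11 MHz > fs/2 = 9.15 MHz, folds to fs − 11 MHz = 7.3 MHz.
28.7 MHz mod fs = 10.4 MHz.
10.4 MHz > fs/2 = 9.15 MHz, folds to fs − 10.4 MHz = 7.9 MHz.
52.7 MHz mod fs = 16.1 MHz.
16.1 MHz > fs/2 = 9.15 MHz, folds to fs − 16.1 MHz = 2.2 MHz.
57.1 MHz mod fs = 2.2 MHz.
2.2 MHz ≤ fs/2 = 9.15 MHz, appears at 2.2 MHz.
14.6 MHz > fs/2 = 9.15 MHz, folds to fs − 14.6 MHz = 3.7 MHz.
52.7 MHz and 57.1 MHz both map to 2.2 MHz.

52.7 MHz, 57.1 MHz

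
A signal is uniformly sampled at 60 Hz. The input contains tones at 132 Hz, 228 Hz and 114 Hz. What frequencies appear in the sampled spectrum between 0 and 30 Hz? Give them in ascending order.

6 Hz, 12 Hz

fs/2 = 30 Hz.
132 Hz mod fs = 12 Hz.
12 Hz ≤ fs/2 = 30 Hz, appears at 12 Hz.
228 Hz mod fs = 48 Hz.
48 Hz > fs/2 = 30 Hz, folds to fs − 48 Hz = 12 Hz.
114 Hz mod fs = 54 Hz.
54 Hz > fs/2 = 30 Hz, folds to fs − 54 Hz = 6 Hz.
Distinct values: {6 Hz, 12 Hz}.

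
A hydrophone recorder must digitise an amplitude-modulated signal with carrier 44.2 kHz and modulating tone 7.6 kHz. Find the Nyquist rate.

AM sidebands sit at fc ± fm = 36.6 kHz and 51.8 kHz.
Highest-frequency component: 51.8 kHz.
Nyquist rate = 2 × 51.8 kHz = 103.6 kHz.

103.6 kHz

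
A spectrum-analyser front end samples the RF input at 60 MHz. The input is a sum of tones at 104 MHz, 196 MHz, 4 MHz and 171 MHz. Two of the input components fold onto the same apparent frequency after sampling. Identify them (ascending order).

104 MHz, 196 MHz

fs/2 = 30 MHz.
104 MHz mod fs = 44 MHz.
44 MHz > fs/2 = 30 MHz, folds to fs − 44 MHz = 16 MHz.
196 MHz mod fs = 16 MHz.
16 MHz ≤ fs/2 = 30 MHz, appears at 16 MHz.
4 MHz ≤ fs/2 = 30 MHz, passes unchanged.
171 MHz mod fs = 51 MHz.
51 MHz > fs/2 = 30 MHz, folds to fs − 51 MHz = 9 MHz.
104 MHz and 196 MHz both map to 16 MHz.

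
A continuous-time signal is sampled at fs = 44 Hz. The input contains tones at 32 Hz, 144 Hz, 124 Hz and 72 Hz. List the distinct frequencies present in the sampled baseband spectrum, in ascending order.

8 Hz, 12 Hz, 16 Hz

fs/2 = 22 Hz.
32 Hz > fs/2 = 22 Hz, folds to fs − 32 Hz = 12 Hz.
144 Hz mod fs = 12 Hz.
12 Hz ≤ fs/2 = 22 Hz, appears at 12 Hz.
124 Hz mod fs = 36 Hz.
36 Hz > fs/2 = 22 Hz, folds to fs − 36 Hz = 8 Hz.
72 Hz mod fs = 28 Hz.
28 Hz > fs/2 = 22 Hz, folds to fs − 28 Hz = 16 Hz.
Distinct values: {8 Hz, 12 Hz, 16 Hz}.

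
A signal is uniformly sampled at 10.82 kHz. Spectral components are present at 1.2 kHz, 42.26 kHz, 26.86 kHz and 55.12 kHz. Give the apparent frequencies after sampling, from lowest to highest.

1.02 kHz, 1.2 kHz, 5.22 kHz

fs/2 = 5.41 kHz.
1.2 kHz ≤ fs/2 = 5.41 kHz, passes unchanged.
42.26 kHz mod fs = 9.8 kHz.
9.8 kHz > fs/2 = 5.41 kHz, folds to fs − 9.8 kHz = 1.02 kHz.
26.86 kHz mod fs = 5.22 kHz.
5.22 kHz ≤ fs/2 = 5.41 kHz, appears at 5.22 kHz.
55.12 kHz mod fs = 1.02 kHz.
1.02 kHz ≤ fs/2 = 5.41 kHz, appears at 1.02 kHz.
Distinct values: {1.02 kHz, 1.2 kHz, 5.22 kHz}.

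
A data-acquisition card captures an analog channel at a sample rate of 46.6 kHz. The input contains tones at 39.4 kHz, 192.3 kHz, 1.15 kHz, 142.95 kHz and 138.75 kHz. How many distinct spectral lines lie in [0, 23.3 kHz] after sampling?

5

fs/2 = 23.3 kHz.
39.4 kHz > fs/2 = 23.3 kHz, folds to fs − 39.4 kHz = 7.2 kHz.
192.3 kHz mod fs = 5.9 kHz.
5.9 kHz ≤ fs/2 = 23.3 kHz, appears at 5.9 kHz.
1.15 kHz ≤ fs/2 = 23.3 kHz, passes unchanged.
142.95 kHz mod fs = 3.15 kHz.
3.15 kHz ≤ fs/2 = 23.3 kHz, appears at 3.15 kHz.
138.75 kHz mod fs = 45.55 kHz.
45.55 kHz > fs/2 = 23.3 kHz, folds to fs − 45.55 kHz = 1.05 kHz.
Distinct values: {1.05 kHz, 1.15 kHz, 3.15 kHz, 5.9 kHz, 7.2 kHz} → 5.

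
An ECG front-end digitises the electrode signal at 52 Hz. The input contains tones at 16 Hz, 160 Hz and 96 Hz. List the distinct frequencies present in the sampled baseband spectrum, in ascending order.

4 Hz, 8 Hz, 16 Hz

fs/2 = 26 Hz.
16 Hz ≤ fs/2 = 26 Hz, passes unchanged.
160 Hz mod fs = 4 Hz.
4 Hz ≤ fs/2 = 26 Hz, appears at 4 Hz.
96 Hz mod fs = 44 Hz.
44 Hz > fs/2 = 26 Hz, folds to fs − 44 Hz = 8 Hz.
Distinct values: {4 Hz, 8 Hz, 16 Hz}.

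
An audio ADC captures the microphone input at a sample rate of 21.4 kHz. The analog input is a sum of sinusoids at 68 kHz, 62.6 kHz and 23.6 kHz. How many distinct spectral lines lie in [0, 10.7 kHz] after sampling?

3

fs/2 = 10.7 kHz.
68 kHz mod fs = 3.8 kHz.
3.8 kHz ≤ fs/2 = 10.7 kHz, appears at 3.8 kHz.
62.6 kHz mod fs = 19.8 kHz.
19.8 kHz > fs/2 = 10.7 kHz, folds to fs − 19.8 kHz = 1.6 kHz.
23.6 kHz mod fs = 2.2 kHz.
2.2 kHz ≤ fs/2 = 10.7 kHz, appears at 2.2 kHz.
Distinct values: {1.6 kHz, 2.2 kHz, 3.8 kHz} → 3.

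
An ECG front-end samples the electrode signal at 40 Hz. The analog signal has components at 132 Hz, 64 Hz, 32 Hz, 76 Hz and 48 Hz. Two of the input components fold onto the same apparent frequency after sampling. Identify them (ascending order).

fs/2 = 20 Hz.
132 Hz mod fs = 12 Hz.
12 Hz ≤ fs/2 = 20 Hz, appears at 12 Hz.
64 Hz mod fs = 24 Hz.
24 Hz > fs/2 = 20 Hz, folds to fs − 24 Hz = 16 Hz.
32 Hz > fs/2 = 20 Hz, folds to fs − 32 Hz = 8 Hz.
76 Hz mod fs = 36 Hz.
36 Hz > fs/2 = 20 Hz, folds to fs − 36 Hz = 4 Hz.
48 Hz mod fs = 8 Hz.
8 Hz ≤ fs/2 = 20 Hz, appears at 8 Hz.
32 Hz and 48 Hz both map to 8 Hz.

32 Hz, 48 Hz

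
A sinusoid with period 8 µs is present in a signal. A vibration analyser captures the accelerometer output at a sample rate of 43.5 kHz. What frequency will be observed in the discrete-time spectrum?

5.5 kHz

T = 8 µs → f = 1/T = 125 kHz.
125 kHz mod fs = 38 kHz.
38 kHz > fs/2 = 21.75 kHz, folds to fs − 38 kHz = 5.5 kHz.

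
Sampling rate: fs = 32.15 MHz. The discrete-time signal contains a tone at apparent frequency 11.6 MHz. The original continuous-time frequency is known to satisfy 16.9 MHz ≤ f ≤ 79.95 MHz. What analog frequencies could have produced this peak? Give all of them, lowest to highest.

20.55 MHz, 43.75 MHz, 52.7 MHz, 75.9 MHz

Frequencies that alias to 11.6 MHz are k·fs ± 11.6 MHz for integer k ≥ 0.
k=0: 11.6 MHz.
k=1: 20.55 MHz, 43.75 MHz.
k=2: 52.7 MHz, 75.9 MHz.
k=3: 84.85 MHz, 108.05 MHz.
Within [16.9 MHz, 79.95 MHz]: 20.55 MHz, 43.75 MHz, 52.7 MHz, 75.9 MHz.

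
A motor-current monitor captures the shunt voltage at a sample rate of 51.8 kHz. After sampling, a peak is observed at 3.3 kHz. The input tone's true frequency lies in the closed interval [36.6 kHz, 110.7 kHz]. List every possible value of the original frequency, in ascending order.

Frequencies that alias to 3.3 kHz are k·fs ± 3.3 kHz for integer k ≥ 0.
k=0: 3.3 kHz.
k=1: 48.5 kHz, 55.1 kHz.
k=2: 100.3 kHz, 106.9 kHz.
k=3: 152.1 kHz, 158.7 kHz.
Within [36.6 kHz, 110.7 kHz]: 48.5 kHz, 55.1 kHz, 100.3 kHz, 106.9 kHz.

48.5 kHz, 55.1 kHz, 100.3 kHz, 106.9 kHz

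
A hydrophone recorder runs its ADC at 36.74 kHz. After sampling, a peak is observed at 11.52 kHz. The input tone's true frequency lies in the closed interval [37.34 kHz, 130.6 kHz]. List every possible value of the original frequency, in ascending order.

Frequencies that alias to 11.52 kHz are k·fs ± 11.52 kHz for integer k ≥ 0.
k=0: 11.52 kHz.
k=1: 25.22 kHz, 48.26 kHz.
k=2: 61.96 kHz, 85 kHz.
k=3: 98.7 kHz, 121.74 kHz.
k=4: 135.44 kHz, 158.48 kHz.
Within [37.34 kHz, 130.6 kHz]: 48.26 kHz, 61.96 kHz, 85 kHz, 98.7 kHz, 121.74 kHz.

48.26 kHz, 61.96 kHz, 85 kHz, 98.7 kHz, 121.74 kHz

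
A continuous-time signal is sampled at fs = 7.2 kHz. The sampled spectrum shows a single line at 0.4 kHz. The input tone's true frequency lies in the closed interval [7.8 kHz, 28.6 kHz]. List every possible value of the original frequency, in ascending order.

14 kHz, 14.8 kHz, 21.2 kHz, 22 kHz, 28.4 kHz

Frequencies that alias to 0.4 kHz are k·fs ± 0.4 kHz for integer k ≥ 0.
k=0: 0.4 kHz.
k=1: 6.8 kHz, 7.6 kHz.
k=2: 14 kHz, 14.8 kHz.
k=3: 21.2 kHz, 22 kHz.
k=4: 28.4 kHz, 29.2 kHz.
k=5: 35.6 kHz, 36.4 kHz.
Within [7.8 kHz, 28.6 kHz]: 14 kHz, 14.8 kHz, 21.2 kHz, 22 kHz, 28.4 kHz.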